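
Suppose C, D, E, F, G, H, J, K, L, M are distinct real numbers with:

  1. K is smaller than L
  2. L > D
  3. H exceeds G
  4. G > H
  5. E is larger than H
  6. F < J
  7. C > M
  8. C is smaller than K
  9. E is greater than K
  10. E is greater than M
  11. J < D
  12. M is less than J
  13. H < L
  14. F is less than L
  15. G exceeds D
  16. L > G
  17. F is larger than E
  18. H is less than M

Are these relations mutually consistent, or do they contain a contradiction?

inconsistent

We have G < H stated directly, yet also H < M < C < K < E < F < J < D < G by chaining the others — so H < G. Contradiction.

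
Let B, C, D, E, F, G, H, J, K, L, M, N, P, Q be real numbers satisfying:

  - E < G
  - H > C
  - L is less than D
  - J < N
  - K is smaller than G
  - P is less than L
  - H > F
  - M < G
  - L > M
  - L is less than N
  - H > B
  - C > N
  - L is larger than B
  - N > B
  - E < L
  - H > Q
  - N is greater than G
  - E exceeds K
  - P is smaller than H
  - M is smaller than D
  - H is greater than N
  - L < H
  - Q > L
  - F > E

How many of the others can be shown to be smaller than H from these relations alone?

12

The elements the relations force below H are K, E, M, B, P, G, L, J, N, C, Q, F — no chain reaches any other.
That is 12.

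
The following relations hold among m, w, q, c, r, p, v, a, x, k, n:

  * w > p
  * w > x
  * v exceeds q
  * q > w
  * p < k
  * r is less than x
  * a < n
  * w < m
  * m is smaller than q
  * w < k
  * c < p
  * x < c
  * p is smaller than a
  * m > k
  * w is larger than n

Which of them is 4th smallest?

p

Piecing the relations together gives one ordering: r < x < c < p < a < n < w < k < m < q < v.
The 4th smallest is p.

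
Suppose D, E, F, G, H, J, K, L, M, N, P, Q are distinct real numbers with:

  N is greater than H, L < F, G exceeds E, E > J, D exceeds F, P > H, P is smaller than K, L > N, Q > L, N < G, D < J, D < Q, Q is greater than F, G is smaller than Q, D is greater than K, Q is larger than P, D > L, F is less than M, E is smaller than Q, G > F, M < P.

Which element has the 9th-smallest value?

Chaining the given pairs: H < N < L < F < M < P < K < D < J < E < G < Q.
The 9th smallest is J.

J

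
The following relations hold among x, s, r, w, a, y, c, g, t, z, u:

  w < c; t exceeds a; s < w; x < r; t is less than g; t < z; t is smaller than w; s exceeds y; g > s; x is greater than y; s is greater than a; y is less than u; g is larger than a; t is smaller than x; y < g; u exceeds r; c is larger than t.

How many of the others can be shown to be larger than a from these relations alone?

9

Directly above a: t, s, g.
One step further: z, x, w, c (7 so far).
One step further: r (8 so far).
One step further: u (9 so far).
No other element is forced above a by the given relations, so the count is 9.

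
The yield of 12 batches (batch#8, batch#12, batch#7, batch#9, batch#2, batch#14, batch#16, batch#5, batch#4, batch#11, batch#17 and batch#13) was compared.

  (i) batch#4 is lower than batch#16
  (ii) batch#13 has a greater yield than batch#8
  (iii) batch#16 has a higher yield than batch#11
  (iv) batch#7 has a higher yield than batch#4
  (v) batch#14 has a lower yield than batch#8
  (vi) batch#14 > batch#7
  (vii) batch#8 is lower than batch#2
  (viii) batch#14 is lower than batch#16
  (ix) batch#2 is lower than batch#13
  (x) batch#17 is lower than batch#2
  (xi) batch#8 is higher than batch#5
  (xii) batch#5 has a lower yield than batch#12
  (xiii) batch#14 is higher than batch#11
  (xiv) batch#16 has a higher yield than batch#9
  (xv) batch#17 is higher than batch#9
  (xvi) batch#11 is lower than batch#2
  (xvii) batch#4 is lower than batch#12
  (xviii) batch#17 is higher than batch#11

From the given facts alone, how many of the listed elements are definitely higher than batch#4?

The elements the relations force above batch#4 are batch#7, batch#14, batch#8, batch#2, batch#16, batch#12, batch#13 — no chain reaches any other.
That is 7.

7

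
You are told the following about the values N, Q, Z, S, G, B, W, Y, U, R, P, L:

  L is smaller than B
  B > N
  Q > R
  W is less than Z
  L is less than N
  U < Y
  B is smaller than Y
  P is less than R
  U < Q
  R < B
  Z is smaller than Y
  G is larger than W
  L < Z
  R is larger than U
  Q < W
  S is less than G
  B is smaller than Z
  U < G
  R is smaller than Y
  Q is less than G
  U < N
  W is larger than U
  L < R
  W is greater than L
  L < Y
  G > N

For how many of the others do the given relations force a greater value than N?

Directly above N: B, G.
One step further: Z, Y (4 so far).
Nothing else is reachable above N; 4 in all.

4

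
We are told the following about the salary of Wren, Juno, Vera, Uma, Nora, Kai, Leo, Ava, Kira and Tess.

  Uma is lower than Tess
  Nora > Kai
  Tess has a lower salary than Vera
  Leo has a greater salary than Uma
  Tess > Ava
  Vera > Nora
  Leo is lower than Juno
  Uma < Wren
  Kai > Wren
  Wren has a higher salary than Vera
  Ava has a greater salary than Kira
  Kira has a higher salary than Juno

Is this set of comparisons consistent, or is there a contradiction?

We have Nora < Vera stated directly, yet also Vera < Wren < Kai < Nora by chaining the others — so Vera < Nora. Contradiction.

inconsistent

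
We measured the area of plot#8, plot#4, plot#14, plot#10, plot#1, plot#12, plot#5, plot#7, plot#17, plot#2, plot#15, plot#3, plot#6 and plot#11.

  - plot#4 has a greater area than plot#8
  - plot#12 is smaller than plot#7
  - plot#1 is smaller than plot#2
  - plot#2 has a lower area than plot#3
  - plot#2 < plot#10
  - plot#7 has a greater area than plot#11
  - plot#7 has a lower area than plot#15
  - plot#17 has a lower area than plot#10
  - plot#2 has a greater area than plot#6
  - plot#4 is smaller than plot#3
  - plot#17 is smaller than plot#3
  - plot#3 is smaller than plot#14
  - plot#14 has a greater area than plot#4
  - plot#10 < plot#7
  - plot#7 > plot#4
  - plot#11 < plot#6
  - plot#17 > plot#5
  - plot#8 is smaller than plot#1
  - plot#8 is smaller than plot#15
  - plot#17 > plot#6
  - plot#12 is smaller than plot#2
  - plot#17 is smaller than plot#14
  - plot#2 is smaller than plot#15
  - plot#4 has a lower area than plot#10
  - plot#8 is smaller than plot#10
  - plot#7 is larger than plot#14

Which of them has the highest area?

plot#15

plot#11 is not greatest since plot#11 < plot#6; plot#8 is not greatest since plot#8 < plot#1; plot#6 is not greatest since plot#6 < plot#17; plot#12 is not greatest since plot#12 < plot#2; plot#5 is not greatest since plot#5 < plot#17; plot#1 is not greatest since plot#1 < plot#2; plot#2 is not greatest since plot#2 < plot#15; plot#4 is not greatest since plot#4 < plot#10; plot#17 is not greatest since plot#17 < plot#3; plot#3 is not greatest since plot#3 < plot#14; plot#10 is not greatest since plot#10 < plot#7; plot#14 is not greatest since plot#14 < plot#7; plot#7 is not greatest since plot#7 < plot#15.
Only plot#15 has nothing above it, so plot#15 is the highest area.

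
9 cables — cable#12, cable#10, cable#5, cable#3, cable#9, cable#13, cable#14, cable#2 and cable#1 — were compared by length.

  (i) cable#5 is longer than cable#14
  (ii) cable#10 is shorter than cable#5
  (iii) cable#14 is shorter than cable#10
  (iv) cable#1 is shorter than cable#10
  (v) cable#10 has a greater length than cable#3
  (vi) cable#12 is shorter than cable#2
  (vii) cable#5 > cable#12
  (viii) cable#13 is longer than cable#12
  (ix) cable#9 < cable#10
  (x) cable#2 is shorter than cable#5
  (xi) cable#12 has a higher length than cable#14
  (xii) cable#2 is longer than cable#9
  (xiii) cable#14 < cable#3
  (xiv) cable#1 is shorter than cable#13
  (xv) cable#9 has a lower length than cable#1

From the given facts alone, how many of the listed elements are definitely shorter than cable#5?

Directly below cable#5: cable#14, cable#12, cable#2, cable#10.
One step further: cable#9, cable#1, cable#3 (7 so far).
No other element is forced below cable#5 by the given relations, so the count is 7.

7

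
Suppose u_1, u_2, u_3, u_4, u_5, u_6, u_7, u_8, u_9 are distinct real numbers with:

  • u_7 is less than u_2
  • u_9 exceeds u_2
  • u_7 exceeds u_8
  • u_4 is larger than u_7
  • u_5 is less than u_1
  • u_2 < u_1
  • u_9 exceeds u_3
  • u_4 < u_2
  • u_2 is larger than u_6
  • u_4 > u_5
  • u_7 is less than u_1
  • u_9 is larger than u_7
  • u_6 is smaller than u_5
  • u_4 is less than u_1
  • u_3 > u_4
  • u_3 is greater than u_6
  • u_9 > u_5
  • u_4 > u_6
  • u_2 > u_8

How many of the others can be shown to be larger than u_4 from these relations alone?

4

The elements the relations force above u_4 are u_2, u_3, u_1, u_9 — no chain reaches any other.
That is 4.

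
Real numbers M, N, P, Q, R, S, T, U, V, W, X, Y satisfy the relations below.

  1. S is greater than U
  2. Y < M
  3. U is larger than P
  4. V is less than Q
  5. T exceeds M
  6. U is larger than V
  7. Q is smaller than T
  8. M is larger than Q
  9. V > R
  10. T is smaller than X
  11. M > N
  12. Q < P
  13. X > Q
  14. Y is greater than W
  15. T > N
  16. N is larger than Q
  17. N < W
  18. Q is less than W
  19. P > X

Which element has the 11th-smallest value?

Piecing the relations together gives one ordering: R < V < Q < N < W < Y < M < T < X < P < U < S.
The 11th smallest is U.

U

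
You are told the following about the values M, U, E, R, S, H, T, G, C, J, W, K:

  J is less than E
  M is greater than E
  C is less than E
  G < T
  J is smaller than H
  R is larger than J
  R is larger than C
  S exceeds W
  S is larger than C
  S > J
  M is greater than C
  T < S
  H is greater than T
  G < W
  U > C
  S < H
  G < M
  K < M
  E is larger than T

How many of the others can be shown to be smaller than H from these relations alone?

6

From H the given relations immediately reach J, T, S.
From those, G, C, W — 6 in total.
Nothing else is reachable below H; 6 in all.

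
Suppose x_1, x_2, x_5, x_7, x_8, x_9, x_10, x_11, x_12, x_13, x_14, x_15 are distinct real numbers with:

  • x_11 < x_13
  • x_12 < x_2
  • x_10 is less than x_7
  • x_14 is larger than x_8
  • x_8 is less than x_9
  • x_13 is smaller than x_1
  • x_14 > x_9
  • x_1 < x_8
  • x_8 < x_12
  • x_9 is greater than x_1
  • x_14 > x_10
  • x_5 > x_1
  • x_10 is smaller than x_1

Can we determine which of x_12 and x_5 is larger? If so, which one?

undetermined

Following every chain through x_5: below x_5 we get x_11, x_13, x_10, x_1.
x_12 is not reached, and no chain runs the other way from x_12 to x_5.
So the given relations leave the order of x_5 and x_12 undetermined.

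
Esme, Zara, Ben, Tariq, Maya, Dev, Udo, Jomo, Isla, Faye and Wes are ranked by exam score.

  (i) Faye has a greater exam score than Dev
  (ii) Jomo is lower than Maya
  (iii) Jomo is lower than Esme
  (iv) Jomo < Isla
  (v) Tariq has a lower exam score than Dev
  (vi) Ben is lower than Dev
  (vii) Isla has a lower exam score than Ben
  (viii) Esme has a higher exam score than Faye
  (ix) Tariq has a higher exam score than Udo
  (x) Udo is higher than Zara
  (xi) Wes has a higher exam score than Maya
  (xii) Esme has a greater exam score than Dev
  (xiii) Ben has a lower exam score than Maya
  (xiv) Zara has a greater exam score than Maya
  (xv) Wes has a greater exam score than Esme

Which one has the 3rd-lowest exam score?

Ben

Piecing the relations together gives one ordering: Jomo < Isla < Ben < Maya < Zara < Udo < Tariq < Dev < Faye < Esme < Wes.
The 3rd smallest is Ben.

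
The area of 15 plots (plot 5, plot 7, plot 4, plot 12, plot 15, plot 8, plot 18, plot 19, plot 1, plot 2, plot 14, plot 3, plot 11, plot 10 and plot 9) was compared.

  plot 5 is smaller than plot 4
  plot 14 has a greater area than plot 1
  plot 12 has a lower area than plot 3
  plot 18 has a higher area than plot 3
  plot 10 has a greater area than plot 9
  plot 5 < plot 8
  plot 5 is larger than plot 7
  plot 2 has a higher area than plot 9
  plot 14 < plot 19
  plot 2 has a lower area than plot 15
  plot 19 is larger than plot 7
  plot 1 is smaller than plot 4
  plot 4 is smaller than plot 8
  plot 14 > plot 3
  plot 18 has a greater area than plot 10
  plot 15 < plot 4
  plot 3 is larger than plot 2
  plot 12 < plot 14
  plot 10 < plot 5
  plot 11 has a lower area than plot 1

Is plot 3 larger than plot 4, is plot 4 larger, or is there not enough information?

Following every chain through plot 3: above plot 3 we get plot 14, plot 18, plot 19; below plot 3 we get plot 12, plot 9, plot 2.
plot 4 is not reached, and no chain runs the other way from plot 4 to plot 3.
So the given relations leave the order of plot 3 and plot 4 undetermined.

undetermined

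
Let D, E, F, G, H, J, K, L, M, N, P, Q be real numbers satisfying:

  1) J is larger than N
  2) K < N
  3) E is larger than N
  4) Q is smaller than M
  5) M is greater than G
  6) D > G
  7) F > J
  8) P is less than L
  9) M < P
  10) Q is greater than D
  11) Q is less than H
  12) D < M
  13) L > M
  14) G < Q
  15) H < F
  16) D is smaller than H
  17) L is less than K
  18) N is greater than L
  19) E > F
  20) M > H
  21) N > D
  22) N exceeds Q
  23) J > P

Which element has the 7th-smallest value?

L

The consecutive relations fix a unique order: G < D < Q < H < M < P < L < K < N < J < F < E.
Counting 7 from the smallest end gives L.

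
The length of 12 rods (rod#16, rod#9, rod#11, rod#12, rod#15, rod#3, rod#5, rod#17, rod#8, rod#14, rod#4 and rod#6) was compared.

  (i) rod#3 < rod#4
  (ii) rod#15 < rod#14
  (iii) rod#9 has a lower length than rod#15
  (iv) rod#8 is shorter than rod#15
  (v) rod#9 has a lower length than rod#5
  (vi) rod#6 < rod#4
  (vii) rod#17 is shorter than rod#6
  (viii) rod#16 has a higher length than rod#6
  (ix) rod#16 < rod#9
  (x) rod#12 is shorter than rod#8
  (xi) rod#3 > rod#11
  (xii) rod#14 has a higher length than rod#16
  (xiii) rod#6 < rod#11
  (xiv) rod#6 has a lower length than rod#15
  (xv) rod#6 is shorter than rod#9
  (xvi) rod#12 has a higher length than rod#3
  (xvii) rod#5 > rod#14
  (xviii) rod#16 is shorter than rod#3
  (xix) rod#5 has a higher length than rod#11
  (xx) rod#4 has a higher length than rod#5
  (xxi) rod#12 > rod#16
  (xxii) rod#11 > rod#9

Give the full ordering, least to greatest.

rod#17 < rod#6 < rod#16 < rod#9 < rod#11 < rod#3 < rod#12 < rod#8 < rod#15 < rod#14 < rod#5 < rod#4

Each adjacent pair is fixed by a given relation: rod#17 < rod#6; rod#6 < rod#16; rod#16 < rod#9; rod#9 < rod#11; rod#11 < rod#3; rod#3 < rod#12; rod#12 < rod#8; rod#8 < rod#15; rod#15 < rod#14; rod#14 < rod#5; rod#5 < rod#4. Chaining them end to end gives the full order.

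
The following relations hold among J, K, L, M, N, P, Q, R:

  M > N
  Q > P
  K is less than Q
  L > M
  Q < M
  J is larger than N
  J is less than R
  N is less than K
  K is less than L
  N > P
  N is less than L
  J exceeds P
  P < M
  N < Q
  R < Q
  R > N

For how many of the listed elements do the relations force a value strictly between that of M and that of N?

Chaining upward from N reaches: K, J, R, Q, L.
Chaining downward from M reaches: P, K, J, R, Q.
Strictly between N and M are those in both lists: K, J, R, Q — 4 elements.

4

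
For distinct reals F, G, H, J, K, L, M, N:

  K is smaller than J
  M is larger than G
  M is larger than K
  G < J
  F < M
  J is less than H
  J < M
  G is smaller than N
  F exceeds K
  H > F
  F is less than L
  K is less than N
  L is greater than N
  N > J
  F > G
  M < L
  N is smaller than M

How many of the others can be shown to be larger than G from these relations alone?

From G the given relations immediately reach F, J, N, M.
From those, H, L — 6 in total.
Nothing else is reachable above G; 6 in all.

6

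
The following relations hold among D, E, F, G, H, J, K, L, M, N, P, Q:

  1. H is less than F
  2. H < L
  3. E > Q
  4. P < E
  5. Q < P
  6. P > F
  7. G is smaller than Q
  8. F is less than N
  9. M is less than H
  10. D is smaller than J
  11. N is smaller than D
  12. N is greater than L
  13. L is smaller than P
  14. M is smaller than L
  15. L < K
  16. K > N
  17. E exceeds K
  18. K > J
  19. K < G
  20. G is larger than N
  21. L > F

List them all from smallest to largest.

The consecutive links are each given: M < H; H < F; F < L; L < N; N < D; D < J; J < K; K < G; G < Q; Q < P; P < E.

M < H < F < L < N < D < J < K < G < Q < P < E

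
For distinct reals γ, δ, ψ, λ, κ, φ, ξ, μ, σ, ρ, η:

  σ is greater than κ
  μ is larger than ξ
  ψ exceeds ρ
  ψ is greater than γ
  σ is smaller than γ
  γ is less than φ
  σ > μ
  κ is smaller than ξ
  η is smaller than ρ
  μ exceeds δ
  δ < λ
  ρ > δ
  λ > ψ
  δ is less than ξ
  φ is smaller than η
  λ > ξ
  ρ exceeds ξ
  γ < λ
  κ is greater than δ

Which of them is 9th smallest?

The consecutive relations fix a unique order: δ < κ < ξ < μ < σ < γ < φ < η < ρ < ψ < λ.
The 9th smallest is ρ.

ρ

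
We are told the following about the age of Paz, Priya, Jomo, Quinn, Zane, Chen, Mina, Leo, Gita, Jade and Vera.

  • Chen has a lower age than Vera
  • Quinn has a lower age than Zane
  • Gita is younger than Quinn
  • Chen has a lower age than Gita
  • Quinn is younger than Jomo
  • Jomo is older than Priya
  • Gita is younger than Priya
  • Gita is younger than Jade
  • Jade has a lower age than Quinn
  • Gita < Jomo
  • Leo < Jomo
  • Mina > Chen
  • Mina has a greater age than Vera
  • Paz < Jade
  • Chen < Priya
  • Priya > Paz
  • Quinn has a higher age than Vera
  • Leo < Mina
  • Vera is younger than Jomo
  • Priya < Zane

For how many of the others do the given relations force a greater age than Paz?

The elements the relations force above Paz are Jade, Priya, Quinn, Jomo, Zane — no chain reaches any other.
That is 5.

5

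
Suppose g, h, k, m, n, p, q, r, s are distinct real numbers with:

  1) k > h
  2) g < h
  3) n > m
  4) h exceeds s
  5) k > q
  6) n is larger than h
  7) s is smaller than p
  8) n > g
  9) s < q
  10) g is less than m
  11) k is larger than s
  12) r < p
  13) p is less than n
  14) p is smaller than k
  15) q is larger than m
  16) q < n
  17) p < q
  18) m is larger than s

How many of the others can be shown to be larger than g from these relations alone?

From g the given relations immediately reach m, h, n.
From those, q, k — 5 in total.
No other element is forced above g by the given relations, so the count is 5.

5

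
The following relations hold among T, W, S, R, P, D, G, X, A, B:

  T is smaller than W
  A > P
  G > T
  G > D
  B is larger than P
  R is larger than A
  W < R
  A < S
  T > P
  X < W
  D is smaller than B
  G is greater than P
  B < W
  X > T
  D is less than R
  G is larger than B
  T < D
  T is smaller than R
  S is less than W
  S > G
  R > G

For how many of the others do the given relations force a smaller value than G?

4

From G the given relations immediately reach P, T, D, B.
Nothing else is reachable below G; 4 in all.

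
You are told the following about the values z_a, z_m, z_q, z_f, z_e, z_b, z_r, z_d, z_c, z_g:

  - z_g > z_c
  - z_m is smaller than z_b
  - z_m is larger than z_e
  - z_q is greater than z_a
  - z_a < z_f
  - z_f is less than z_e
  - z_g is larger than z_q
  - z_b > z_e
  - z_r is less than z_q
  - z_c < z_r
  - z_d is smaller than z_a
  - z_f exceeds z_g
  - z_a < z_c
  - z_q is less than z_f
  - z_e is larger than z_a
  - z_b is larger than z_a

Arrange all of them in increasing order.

Each adjacent pair is fixed by a given relation: z_d < z_a; z_a < z_c; z_c < z_r; z_r < z_q; z_q < z_g; z_g < z_f; z_f < z_e; z_e < z_m; z_m < z_b. Chaining them end to end gives the full order.

z_d < z_a < z_c < z_r < z_q < z_g < z_f < z_e < z_m < z_b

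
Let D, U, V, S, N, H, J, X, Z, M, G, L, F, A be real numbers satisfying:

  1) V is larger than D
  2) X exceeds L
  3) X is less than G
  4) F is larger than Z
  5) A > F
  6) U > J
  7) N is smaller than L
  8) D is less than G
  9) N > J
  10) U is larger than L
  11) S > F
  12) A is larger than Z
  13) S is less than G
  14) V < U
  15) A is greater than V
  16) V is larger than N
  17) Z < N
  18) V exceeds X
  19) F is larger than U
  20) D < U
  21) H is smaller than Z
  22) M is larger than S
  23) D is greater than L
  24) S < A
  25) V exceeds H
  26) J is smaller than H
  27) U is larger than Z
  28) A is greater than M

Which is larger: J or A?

The relevant relations are J < H; H < Z; Z < N; N < L; L < D; D < V; V < U; U < F; F < S; S < M; M < A.
Chaining these gives J < H < Z < N < L < D < V < U < F < S < M < A.
So J < A; A is the larger of the two.

A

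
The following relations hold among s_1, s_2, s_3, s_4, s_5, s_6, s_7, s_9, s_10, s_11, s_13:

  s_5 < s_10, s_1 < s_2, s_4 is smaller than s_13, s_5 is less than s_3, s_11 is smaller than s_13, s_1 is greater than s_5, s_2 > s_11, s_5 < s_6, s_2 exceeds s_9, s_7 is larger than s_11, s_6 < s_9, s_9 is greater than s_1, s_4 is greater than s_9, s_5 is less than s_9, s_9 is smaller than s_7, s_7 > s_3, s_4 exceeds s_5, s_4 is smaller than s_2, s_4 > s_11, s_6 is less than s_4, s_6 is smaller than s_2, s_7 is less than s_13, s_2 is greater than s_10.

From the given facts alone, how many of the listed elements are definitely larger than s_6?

The elements the relations force above s_6 are s_9, s_4, s_2, s_7, s_13 — no chain reaches any other.
That is 5.

5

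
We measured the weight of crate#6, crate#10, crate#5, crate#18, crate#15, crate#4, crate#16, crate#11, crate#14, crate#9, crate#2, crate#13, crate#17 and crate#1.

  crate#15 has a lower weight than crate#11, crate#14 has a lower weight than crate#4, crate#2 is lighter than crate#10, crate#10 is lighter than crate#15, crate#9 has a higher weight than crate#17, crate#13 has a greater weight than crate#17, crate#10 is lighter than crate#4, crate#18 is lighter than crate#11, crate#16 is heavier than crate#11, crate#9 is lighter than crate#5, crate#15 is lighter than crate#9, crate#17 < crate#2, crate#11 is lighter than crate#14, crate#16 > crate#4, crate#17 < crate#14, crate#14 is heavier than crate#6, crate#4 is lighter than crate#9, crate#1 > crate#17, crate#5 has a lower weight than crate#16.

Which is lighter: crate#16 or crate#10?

Chaining the given relations: crate#10 < crate#15 < crate#11 < crate#14 < crate#4 < crate#9 < crate#5 < crate#16.
So crate#10 < crate#16; crate#10 is the lighter of the two.

crate#10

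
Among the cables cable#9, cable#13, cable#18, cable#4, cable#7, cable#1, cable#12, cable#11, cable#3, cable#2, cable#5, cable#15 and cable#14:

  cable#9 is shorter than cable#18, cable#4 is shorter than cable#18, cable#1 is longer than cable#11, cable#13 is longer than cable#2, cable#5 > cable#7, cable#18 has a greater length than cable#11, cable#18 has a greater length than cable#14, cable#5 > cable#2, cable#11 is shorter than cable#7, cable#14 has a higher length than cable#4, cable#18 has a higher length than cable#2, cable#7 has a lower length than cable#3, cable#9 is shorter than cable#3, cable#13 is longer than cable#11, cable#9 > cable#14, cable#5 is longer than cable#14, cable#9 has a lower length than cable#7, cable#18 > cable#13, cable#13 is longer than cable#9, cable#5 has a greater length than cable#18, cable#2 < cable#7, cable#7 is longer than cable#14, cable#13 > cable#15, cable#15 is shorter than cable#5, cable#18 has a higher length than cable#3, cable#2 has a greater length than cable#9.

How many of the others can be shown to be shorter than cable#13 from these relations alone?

6

The elements the relations force below cable#13 are cable#15, cable#4, cable#11, cable#14, cable#9, cable#2 — no chain reaches any other.
That is 6.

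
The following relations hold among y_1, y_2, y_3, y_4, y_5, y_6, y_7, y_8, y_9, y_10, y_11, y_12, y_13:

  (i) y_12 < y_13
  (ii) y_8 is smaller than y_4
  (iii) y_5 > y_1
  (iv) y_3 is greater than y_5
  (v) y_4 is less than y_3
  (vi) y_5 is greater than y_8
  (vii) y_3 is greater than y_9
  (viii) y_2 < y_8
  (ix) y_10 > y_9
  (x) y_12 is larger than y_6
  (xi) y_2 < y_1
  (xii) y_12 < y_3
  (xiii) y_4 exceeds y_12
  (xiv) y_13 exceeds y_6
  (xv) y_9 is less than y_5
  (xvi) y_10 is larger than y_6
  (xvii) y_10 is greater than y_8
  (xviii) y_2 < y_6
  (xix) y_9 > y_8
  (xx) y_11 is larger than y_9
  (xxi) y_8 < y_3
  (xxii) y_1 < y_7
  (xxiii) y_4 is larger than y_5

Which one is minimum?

Chaining upward from y_2: directly above it, y_8, y_6, y_1; then y_9, y_5, y_12, y_10, y_4, y_7, y_13, y_3; then y_11.
That covers every other element, and nothing is given below y_2, so y_2 is the minimum.

y_2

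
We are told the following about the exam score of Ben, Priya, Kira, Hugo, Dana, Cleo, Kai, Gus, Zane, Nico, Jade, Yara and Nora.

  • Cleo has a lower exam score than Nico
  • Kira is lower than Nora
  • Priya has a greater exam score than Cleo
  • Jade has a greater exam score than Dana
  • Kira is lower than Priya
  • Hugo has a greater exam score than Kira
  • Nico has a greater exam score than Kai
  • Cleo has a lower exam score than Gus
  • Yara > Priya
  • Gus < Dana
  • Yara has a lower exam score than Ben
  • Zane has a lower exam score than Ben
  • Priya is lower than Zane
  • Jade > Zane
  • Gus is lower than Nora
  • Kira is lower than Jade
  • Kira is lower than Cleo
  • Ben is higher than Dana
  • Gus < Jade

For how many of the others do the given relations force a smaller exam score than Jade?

The elements the relations force below Jade are Kira, Cleo, Gus, Dana, Priya, Zane — no chain reaches any other.
That is 6.

6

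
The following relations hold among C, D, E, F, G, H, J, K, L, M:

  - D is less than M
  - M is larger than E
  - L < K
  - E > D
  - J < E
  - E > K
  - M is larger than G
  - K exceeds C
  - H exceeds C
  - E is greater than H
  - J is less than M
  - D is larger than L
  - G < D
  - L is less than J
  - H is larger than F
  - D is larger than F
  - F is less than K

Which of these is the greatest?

M

Chaining downward from M: directly below it, G, D, J, E; then L, F, H, K; then C.
That covers every other element, and nothing is given above M, so M is the greatest.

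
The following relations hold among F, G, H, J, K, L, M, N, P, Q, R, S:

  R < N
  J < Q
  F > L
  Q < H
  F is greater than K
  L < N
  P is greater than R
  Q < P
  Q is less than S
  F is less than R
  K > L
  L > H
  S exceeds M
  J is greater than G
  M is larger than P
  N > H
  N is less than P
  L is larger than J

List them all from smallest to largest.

Nothing is placed below G, so it is least; from there G < J; J < Q; Q < H; H < L; L < K; K < F; F < R; R < N; N < P; P < M; M < S, each given directly.

G < J < Q < H < L < K < F < R < N < P < M < S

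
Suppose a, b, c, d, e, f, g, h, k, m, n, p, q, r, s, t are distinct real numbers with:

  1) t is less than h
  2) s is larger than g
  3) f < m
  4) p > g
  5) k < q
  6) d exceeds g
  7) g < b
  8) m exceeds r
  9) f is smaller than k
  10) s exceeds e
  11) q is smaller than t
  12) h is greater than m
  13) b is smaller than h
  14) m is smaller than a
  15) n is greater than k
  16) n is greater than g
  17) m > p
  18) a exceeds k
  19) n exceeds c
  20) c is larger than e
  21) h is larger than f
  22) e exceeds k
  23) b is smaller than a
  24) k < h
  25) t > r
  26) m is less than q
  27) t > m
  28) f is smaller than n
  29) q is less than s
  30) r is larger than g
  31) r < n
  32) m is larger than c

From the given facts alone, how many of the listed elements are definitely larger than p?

6

The elements the relations force above p are m, q, t, a, s, h — no chain reaches any other.
That is 6.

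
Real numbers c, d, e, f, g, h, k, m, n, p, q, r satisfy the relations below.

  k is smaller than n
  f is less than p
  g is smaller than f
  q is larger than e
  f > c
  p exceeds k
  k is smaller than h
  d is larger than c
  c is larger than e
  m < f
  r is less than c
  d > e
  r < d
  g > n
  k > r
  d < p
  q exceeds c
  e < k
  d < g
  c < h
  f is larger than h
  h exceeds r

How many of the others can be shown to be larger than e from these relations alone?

9

From e the given relations immediately reach k, c, q, d.
From those, n, h, g, f, p — 9 in total.
No other element is forced above e by the given relations, so the count is 9.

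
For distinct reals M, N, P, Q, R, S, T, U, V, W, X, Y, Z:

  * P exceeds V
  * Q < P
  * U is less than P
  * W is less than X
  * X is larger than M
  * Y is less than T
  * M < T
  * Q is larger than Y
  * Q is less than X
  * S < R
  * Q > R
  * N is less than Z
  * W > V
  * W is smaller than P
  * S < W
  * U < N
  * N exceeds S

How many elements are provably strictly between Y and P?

The relations place Y below P. An element lies strictly between them when it is forced above Y and also forced below P.
Above Y: {T, Q, X}. Below P: {V, U, S, W, R, Q}.
Intersection: {Q} — 1.

1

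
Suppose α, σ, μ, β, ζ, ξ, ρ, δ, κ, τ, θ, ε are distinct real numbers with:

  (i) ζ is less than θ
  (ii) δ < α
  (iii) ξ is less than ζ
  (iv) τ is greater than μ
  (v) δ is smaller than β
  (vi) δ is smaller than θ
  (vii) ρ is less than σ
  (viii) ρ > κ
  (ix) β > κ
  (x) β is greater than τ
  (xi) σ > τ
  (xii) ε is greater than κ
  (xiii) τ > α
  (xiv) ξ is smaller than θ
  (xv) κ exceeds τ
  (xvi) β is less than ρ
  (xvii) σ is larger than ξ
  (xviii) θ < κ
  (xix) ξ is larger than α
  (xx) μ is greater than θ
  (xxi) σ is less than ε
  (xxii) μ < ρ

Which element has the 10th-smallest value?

ρ

The consecutive relations fix a unique order: δ < α < ξ < ζ < θ < μ < τ < κ < β < ρ < σ < ε.
The 10th smallest is ρ.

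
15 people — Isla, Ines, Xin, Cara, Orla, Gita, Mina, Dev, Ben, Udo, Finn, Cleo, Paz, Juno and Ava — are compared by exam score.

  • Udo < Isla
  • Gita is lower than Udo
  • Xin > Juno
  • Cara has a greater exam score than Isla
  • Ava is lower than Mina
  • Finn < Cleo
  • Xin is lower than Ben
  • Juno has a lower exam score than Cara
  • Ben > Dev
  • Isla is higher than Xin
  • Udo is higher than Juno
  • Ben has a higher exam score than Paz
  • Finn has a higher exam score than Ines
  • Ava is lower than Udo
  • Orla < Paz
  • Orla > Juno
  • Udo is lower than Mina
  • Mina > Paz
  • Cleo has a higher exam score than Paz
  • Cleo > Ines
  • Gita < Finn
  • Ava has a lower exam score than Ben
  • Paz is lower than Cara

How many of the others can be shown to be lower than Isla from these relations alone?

5

The elements the relations force below Isla are Juno, Ava, Gita, Udo, Xin — no chain reaches any other.
That is 5.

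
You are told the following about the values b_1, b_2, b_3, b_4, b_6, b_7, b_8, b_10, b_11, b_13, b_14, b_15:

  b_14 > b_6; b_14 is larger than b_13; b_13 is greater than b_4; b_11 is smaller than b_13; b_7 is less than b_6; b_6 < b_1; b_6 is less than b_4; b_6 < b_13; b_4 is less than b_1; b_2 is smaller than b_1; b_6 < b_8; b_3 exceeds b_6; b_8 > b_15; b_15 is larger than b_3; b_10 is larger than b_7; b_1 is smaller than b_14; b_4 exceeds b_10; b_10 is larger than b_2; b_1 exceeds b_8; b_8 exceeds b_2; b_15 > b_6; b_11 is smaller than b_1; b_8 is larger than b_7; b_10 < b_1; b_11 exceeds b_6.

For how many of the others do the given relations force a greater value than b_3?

From b_3 the given relations immediately reach b_15.
From those, b_8 — 2 in total.
From those, b_1 — 3 in total.
From those, b_14 — 4 in total.
No other element is forced above b_3 by the given relations, so the count is 4.

4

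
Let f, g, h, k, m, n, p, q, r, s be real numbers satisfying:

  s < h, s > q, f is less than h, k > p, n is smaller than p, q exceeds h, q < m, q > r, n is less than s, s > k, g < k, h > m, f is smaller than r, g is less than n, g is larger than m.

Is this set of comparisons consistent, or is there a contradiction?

inconsistent

Chaining the given relations yields q < m < g < n < p < k < s < h, so q < h. But one relation states h < q. These cannot both hold.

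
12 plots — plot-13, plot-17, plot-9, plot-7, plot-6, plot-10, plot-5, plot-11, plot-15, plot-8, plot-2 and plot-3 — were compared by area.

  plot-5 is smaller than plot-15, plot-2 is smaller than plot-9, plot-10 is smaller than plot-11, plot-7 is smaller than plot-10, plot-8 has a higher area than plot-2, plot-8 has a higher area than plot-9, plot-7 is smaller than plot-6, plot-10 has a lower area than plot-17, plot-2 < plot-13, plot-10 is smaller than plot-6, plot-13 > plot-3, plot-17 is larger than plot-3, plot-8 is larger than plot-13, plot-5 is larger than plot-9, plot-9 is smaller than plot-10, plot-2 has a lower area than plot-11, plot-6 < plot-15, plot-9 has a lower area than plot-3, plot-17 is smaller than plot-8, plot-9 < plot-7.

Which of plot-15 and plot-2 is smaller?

plot-2

plot-2 < plot-9 and plot-9 < plot-7 give plot-2 < plot-7.
Then plot-7 < plot-10 extends the chain to plot-10.
With plot-10 < plot-6: plot-2 < plot-9 < plot-7 < plot-10 < plot-6.
Then plot-6 < plot-15 extends the chain to plot-15.
So plot-2 < plot-15; plot-2 is the smaller of the two.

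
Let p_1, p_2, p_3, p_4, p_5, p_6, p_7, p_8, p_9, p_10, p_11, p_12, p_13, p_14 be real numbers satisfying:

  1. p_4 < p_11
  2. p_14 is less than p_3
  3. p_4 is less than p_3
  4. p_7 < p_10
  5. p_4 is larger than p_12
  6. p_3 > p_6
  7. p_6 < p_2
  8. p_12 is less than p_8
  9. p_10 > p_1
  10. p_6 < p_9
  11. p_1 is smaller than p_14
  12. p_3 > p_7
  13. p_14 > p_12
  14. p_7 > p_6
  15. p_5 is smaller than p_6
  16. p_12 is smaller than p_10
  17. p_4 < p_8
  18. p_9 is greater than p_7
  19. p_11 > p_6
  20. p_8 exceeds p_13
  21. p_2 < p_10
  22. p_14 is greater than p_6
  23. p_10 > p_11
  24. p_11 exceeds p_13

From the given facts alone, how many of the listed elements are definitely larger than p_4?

Directly above p_4: p_11, p_8, p_3.
One step further: p_10 (4 so far).
Nothing else is reachable above p_4; 4 in all.

4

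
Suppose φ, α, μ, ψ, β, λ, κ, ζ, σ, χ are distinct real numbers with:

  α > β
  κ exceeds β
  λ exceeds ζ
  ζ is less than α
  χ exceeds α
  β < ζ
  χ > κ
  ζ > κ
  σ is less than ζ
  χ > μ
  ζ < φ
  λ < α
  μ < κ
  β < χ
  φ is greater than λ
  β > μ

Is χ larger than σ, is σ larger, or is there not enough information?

Chaining the given relations: σ < ζ < λ < α < χ.
So χ is larger.

χ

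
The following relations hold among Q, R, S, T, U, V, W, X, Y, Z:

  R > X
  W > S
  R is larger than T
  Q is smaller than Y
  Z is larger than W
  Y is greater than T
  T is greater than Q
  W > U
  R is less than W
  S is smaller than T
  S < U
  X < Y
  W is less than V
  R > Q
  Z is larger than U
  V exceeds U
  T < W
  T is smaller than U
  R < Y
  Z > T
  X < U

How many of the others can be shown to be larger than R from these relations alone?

From R the given relations immediately reach W, Y.
From those, Z, V — 4 in total.
No other element is forced above R by the given relations, so the count is 4.

4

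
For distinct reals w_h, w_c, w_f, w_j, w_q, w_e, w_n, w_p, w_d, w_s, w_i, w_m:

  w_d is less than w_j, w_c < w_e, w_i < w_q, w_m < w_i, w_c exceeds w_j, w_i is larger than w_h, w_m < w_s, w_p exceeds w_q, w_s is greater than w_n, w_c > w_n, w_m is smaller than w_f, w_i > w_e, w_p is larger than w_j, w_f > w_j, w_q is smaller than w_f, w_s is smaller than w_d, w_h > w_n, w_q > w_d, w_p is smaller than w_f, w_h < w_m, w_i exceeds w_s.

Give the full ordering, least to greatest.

Each adjacent pair is fixed by a given relation: w_n < w_h; w_h < w_m; w_m < w_s; w_s < w_d; w_d < w_j; w_j < w_c; w_c < w_e; w_e < w_i; w_i < w_q; w_q < w_p; w_p < w_f. Chaining them end to end gives the full order.

w_n < w_h < w_m < w_s < w_d < w_j < w_c < w_e < w_i < w_q < w_p < w_f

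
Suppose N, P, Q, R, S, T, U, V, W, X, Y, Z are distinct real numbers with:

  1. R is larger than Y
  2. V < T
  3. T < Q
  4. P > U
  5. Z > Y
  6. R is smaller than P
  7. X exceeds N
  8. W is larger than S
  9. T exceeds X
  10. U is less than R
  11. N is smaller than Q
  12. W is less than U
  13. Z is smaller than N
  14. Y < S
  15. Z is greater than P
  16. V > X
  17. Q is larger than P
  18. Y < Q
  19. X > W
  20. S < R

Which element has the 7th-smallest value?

Chaining the given pairs: Y < S < W < U < R < P < Z < N < X < V < T < Q.
Counting 7 from the smallest end gives Z.

Z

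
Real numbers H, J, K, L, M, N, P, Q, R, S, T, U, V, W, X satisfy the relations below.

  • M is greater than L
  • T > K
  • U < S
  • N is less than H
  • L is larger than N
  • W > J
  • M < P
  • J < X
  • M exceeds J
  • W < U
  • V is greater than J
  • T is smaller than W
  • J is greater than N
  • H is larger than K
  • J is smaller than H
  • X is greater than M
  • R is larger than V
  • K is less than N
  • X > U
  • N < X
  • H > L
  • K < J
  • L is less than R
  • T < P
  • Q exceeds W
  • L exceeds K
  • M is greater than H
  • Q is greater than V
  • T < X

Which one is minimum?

K

Chaining upward from K: directly above it, T, N, J, L, H; then W, V, M, R, P, X; then U, Q; then S.
That covers every other element, and nothing is given below K, so K is the minimum.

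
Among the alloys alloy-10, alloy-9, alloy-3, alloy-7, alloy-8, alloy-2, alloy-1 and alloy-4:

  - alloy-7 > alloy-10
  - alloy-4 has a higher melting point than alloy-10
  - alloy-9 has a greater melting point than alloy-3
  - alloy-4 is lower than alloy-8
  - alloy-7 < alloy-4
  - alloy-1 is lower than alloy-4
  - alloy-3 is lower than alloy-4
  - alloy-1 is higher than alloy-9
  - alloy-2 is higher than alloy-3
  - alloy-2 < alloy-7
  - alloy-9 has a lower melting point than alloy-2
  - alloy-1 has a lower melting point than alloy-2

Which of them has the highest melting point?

Chaining downward from alloy-8: directly below it, alloy-4; then alloy-10, alloy-3, alloy-1, alloy-7; then alloy-9, alloy-2.
That covers every other element, and nothing is given above alloy-8, so alloy-8 is the highest melting point.

alloy-8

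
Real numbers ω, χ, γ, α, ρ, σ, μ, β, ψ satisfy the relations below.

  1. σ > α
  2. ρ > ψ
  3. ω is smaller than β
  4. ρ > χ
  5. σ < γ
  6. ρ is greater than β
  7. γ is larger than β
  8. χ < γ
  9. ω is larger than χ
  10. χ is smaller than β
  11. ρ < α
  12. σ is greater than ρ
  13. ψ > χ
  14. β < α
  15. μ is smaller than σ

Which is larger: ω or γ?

γ

ω < β and β < ρ give ω < ρ.
Then ρ < α extends the chain to α.
Then α < σ extends the chain to σ.
With σ < γ: ω < β < ρ < α < σ < γ.
So ω < γ; γ is the larger of the two.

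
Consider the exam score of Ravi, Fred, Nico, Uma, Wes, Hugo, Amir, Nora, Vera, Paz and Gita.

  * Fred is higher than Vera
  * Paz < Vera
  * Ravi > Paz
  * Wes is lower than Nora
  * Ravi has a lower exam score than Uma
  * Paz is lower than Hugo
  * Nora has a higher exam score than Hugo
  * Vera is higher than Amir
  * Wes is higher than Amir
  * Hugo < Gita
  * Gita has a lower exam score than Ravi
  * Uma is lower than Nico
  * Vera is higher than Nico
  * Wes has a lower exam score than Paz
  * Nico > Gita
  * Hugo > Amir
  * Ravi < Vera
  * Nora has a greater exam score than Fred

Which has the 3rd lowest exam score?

Paz

Piecing the relations together gives one ordering: Amir < Wes < Paz < Hugo < Gita < Ravi < Uma < Nico < Vera < Fred < Nora.
Counting 3 from the smallest end gives Paz.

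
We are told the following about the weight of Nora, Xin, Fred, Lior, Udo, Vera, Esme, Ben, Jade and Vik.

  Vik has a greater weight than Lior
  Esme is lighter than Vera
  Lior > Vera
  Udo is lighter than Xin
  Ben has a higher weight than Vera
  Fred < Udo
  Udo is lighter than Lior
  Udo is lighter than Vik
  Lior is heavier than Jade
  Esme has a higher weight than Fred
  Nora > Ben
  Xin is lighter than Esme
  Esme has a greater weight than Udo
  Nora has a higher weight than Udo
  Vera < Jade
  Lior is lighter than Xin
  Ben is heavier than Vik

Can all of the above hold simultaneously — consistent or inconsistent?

We have Lior < Xin stated directly, yet also Xin < Esme < Vera < Jade < Lior by chaining the others — so Xin < Lior. Contradiction.

inconsistent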